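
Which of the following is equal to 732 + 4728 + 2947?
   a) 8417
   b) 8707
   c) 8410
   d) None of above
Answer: d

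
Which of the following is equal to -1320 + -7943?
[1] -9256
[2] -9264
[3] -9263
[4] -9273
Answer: 3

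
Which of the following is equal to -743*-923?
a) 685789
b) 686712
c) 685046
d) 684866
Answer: a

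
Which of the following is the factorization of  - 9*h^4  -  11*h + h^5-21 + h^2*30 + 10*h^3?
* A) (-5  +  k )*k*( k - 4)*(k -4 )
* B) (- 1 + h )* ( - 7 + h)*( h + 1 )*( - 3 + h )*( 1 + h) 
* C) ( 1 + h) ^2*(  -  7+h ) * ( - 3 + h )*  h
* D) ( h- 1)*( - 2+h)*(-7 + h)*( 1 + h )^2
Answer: B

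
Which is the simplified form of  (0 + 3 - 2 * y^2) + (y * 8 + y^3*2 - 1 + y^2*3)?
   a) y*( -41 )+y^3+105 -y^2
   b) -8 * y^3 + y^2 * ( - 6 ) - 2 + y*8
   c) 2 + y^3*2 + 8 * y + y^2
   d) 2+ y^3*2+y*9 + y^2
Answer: c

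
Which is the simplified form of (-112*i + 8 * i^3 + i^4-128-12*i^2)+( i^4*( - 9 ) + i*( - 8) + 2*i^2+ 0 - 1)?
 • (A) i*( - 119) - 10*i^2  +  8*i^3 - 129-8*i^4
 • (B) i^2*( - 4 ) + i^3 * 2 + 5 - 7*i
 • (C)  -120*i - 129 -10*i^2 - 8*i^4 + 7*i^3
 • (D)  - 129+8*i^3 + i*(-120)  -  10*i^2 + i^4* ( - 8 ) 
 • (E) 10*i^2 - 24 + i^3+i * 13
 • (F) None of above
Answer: D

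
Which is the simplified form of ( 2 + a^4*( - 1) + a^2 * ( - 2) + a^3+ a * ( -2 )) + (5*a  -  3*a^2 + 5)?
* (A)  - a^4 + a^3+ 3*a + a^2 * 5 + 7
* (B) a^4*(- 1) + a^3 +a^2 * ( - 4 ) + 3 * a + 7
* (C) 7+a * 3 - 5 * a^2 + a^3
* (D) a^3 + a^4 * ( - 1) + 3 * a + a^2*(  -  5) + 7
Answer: D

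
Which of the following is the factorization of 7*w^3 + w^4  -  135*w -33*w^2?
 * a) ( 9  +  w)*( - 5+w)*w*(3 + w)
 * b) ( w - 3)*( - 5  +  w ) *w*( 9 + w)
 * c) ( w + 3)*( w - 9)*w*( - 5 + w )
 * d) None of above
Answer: a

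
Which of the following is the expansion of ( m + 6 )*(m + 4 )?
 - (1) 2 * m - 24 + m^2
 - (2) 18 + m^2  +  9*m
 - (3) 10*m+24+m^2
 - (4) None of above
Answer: 3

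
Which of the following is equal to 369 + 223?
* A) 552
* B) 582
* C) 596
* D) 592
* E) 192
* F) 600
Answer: D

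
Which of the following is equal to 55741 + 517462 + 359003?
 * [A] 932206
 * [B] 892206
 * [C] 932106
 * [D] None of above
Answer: A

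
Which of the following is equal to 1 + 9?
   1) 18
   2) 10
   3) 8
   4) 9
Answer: 2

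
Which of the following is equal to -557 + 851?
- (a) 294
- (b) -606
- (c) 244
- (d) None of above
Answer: a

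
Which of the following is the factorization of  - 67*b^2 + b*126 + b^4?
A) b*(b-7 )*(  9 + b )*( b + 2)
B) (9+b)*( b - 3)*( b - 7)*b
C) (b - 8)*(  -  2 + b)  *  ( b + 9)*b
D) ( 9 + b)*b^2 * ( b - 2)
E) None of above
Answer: E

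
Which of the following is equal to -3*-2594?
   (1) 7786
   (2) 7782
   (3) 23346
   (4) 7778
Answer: 2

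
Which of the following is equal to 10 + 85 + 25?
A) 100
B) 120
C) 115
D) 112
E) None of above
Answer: B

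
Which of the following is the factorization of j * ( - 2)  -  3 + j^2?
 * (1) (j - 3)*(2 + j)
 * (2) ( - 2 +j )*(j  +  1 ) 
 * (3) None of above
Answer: 3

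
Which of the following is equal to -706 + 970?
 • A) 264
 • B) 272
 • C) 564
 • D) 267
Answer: A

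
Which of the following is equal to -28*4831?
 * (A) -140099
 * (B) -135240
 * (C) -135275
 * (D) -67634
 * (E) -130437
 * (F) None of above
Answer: F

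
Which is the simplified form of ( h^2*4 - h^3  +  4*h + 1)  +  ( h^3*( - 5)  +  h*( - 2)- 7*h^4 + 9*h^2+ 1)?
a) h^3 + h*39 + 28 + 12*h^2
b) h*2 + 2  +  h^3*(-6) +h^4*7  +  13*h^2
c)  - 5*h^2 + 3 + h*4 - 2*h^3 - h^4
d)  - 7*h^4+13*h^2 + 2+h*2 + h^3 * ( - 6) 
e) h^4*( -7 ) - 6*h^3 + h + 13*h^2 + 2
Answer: d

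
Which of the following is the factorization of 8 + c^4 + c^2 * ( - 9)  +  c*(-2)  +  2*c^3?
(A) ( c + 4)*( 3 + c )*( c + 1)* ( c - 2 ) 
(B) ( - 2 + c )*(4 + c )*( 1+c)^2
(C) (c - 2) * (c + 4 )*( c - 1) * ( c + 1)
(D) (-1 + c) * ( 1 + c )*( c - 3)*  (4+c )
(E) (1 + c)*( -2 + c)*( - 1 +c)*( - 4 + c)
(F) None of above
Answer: C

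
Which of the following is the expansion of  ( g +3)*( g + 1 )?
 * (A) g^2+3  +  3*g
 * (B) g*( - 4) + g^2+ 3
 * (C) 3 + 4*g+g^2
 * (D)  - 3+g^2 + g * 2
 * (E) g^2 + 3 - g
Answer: C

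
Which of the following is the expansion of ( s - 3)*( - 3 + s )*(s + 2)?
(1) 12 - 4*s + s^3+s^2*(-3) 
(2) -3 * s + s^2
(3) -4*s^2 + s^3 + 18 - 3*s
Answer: 3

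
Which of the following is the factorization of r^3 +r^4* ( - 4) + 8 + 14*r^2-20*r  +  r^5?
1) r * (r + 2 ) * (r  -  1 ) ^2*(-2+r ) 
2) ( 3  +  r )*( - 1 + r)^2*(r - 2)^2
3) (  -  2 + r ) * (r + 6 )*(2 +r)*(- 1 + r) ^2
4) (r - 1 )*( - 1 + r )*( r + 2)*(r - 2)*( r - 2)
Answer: 4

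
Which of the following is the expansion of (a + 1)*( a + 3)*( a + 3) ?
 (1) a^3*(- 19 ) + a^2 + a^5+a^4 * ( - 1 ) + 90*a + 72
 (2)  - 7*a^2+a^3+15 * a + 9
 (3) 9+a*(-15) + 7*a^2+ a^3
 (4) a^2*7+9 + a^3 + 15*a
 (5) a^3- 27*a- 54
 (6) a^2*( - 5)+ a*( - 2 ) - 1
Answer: 4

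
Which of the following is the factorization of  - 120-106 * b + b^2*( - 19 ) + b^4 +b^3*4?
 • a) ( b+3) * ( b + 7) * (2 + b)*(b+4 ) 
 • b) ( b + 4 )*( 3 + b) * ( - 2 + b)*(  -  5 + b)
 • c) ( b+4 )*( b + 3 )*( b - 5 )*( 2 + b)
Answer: c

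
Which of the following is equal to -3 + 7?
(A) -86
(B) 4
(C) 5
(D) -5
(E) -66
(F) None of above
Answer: B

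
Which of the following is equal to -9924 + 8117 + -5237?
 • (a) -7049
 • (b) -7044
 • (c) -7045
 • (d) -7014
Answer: b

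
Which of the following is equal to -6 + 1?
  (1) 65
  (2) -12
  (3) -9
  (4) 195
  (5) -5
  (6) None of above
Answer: 5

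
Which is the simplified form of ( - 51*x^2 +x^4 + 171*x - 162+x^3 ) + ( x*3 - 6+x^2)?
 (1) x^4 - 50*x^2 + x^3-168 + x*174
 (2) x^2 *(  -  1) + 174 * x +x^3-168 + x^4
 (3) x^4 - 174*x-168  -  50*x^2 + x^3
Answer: 1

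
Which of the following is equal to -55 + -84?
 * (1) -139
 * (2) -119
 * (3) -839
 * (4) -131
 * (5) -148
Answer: 1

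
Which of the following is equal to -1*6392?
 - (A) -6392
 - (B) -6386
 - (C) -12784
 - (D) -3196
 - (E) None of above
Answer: A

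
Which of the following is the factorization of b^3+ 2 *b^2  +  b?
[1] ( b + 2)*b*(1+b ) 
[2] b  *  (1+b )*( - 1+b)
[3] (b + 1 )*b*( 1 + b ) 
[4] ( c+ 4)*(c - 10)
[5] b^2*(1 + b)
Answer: 3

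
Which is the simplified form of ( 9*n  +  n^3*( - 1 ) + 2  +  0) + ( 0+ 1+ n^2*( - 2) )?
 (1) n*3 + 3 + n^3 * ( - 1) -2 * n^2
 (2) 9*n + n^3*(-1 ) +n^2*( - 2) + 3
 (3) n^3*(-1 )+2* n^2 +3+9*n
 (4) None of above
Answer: 2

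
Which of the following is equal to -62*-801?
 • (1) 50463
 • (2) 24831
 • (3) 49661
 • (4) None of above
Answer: 4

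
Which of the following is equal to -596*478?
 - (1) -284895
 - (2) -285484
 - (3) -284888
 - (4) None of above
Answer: 3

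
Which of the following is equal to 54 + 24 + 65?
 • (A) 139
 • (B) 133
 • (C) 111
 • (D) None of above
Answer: D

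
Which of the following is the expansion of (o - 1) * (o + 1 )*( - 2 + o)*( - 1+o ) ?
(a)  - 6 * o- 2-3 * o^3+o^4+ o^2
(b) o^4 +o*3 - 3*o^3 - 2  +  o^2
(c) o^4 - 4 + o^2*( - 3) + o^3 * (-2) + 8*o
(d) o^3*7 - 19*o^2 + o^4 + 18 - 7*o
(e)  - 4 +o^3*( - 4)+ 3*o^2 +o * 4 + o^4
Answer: b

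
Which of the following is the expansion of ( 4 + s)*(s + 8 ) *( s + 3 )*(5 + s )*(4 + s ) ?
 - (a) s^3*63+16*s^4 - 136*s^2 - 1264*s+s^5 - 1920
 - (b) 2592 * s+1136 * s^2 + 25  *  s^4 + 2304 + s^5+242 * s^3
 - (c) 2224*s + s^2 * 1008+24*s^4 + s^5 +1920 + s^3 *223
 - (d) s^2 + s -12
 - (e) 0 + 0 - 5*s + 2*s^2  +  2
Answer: c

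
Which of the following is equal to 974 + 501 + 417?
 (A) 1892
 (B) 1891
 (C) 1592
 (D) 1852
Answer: A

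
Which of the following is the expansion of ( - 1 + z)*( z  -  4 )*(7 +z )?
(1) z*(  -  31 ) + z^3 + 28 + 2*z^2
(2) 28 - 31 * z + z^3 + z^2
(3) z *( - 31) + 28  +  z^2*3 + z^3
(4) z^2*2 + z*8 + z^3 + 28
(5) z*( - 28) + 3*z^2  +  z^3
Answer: 1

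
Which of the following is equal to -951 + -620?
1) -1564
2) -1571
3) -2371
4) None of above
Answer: 2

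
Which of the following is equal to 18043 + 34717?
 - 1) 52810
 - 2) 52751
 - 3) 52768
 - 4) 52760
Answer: 4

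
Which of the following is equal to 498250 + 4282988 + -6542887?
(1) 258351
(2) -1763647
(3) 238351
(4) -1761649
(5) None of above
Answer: 4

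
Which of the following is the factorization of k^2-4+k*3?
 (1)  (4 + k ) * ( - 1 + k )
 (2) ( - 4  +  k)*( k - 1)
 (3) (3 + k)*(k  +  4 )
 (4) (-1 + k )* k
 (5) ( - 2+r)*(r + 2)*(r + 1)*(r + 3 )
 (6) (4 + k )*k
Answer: 1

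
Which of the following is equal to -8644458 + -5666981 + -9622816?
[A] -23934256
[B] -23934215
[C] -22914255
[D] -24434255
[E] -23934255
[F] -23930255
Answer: E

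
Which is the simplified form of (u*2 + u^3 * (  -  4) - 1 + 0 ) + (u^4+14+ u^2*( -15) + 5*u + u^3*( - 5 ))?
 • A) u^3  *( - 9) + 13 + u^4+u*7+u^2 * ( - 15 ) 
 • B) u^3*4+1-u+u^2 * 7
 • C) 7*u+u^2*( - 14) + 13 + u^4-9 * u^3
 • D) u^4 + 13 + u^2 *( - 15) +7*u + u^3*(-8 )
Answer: A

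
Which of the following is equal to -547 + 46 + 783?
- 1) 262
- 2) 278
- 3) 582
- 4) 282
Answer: 4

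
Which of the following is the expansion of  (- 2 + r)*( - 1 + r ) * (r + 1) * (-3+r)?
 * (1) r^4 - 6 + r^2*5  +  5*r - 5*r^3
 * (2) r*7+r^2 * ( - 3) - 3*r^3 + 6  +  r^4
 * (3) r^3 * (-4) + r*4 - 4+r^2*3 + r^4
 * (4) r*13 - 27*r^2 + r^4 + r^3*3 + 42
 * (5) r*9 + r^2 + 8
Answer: 1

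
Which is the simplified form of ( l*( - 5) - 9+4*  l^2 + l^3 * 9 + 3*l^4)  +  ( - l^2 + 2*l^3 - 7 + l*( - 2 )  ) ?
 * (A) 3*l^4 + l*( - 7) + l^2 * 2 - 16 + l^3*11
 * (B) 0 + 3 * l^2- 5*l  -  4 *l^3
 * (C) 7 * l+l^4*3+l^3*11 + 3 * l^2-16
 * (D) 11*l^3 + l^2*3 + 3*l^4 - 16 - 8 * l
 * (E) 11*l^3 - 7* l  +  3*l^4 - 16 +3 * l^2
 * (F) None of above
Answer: E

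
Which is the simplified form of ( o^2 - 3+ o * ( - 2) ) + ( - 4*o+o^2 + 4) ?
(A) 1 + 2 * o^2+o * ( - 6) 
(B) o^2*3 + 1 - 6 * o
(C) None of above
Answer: A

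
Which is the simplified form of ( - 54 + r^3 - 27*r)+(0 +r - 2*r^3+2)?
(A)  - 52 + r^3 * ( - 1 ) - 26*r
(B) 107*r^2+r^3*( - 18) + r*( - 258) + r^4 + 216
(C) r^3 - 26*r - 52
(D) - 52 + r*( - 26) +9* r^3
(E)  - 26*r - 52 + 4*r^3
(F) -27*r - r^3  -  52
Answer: A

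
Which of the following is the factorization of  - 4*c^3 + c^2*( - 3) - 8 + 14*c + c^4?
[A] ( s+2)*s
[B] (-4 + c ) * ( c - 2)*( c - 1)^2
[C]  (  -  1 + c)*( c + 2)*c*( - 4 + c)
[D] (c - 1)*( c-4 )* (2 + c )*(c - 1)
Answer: D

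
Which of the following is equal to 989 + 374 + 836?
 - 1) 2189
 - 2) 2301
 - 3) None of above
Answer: 3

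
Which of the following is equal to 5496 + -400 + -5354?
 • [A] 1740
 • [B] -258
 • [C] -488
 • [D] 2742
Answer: B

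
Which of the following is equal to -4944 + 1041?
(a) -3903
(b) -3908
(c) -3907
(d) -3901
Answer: a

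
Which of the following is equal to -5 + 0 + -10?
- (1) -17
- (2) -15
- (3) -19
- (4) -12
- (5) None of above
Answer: 2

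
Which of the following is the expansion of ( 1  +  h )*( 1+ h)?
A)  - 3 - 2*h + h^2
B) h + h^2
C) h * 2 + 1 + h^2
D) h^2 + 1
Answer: C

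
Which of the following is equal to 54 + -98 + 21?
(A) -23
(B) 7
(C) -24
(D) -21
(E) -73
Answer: A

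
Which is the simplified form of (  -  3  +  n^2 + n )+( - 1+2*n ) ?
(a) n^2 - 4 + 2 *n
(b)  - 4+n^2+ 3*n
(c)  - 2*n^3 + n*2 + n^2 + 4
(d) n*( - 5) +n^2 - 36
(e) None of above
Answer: b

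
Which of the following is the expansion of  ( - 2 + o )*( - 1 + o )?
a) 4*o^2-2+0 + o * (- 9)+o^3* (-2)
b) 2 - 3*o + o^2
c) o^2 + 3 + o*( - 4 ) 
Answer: b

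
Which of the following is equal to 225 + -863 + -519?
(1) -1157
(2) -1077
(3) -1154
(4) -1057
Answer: 1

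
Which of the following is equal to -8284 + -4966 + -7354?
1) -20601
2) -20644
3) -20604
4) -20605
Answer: 3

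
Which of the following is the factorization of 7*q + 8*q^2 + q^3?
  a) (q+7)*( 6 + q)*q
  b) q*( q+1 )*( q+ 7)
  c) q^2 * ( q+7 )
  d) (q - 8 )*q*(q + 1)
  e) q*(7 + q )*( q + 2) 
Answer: b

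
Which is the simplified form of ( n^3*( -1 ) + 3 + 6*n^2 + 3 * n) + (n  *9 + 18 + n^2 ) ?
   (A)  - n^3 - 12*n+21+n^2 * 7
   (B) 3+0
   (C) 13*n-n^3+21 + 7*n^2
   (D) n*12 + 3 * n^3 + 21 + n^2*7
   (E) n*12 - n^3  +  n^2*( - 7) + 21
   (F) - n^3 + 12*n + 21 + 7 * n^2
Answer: F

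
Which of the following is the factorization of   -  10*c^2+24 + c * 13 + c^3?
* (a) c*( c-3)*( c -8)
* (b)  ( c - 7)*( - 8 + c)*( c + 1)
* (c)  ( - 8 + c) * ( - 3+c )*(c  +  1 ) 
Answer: c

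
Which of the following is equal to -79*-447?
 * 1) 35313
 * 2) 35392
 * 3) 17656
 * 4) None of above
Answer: 1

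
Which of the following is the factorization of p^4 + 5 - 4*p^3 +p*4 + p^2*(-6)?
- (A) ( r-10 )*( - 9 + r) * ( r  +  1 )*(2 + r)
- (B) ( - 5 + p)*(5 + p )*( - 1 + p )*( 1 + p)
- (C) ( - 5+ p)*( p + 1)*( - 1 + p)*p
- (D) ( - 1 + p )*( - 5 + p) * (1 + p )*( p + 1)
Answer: D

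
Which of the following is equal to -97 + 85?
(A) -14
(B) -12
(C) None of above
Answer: B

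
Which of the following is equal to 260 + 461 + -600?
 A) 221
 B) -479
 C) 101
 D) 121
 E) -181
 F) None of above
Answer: D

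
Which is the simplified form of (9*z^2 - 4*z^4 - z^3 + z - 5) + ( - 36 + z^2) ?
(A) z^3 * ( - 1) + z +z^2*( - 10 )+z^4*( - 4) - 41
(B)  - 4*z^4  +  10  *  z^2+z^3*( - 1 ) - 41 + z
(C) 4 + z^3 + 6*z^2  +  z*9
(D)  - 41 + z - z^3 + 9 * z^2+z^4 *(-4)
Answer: B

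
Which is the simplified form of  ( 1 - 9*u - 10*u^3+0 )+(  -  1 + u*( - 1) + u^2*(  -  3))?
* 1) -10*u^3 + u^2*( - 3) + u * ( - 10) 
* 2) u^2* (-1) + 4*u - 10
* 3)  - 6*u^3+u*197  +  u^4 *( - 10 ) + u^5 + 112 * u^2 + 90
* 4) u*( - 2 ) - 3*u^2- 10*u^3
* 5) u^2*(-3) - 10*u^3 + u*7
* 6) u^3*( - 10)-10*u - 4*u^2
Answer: 1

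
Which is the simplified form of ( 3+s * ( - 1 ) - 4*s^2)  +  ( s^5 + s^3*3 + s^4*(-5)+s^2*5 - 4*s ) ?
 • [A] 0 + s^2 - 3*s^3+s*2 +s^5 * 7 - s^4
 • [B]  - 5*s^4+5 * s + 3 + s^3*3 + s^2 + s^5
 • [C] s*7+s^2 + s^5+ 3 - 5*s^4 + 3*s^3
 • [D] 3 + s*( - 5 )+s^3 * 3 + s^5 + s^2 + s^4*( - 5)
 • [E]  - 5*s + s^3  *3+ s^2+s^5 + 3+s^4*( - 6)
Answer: D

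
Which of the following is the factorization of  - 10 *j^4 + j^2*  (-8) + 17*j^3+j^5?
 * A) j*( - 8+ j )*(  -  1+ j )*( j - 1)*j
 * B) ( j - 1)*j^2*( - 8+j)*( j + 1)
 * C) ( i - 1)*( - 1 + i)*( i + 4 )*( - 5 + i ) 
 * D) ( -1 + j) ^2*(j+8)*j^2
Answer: A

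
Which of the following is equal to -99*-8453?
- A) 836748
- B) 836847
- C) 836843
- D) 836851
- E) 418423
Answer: B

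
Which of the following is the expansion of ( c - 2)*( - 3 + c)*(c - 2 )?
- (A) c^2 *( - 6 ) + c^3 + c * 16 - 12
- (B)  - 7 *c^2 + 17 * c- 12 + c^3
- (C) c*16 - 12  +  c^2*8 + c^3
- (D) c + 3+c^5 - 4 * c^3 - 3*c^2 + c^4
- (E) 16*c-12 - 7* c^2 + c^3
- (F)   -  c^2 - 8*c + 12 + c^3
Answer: E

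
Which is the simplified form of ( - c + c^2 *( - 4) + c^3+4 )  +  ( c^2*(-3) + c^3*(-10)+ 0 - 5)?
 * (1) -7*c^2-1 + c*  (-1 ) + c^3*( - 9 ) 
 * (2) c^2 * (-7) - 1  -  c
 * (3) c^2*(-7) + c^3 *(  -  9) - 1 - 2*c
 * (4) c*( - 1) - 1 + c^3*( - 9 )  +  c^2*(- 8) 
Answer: 1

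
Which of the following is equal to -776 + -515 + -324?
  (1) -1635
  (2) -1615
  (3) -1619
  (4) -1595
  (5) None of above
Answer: 2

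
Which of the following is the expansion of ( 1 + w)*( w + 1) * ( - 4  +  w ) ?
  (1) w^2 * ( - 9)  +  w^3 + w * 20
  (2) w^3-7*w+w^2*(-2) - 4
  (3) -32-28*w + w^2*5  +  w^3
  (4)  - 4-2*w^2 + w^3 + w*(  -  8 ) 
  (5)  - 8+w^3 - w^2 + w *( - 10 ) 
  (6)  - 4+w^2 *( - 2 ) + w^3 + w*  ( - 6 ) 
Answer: 2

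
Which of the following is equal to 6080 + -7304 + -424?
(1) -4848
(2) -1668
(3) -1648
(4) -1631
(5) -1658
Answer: 3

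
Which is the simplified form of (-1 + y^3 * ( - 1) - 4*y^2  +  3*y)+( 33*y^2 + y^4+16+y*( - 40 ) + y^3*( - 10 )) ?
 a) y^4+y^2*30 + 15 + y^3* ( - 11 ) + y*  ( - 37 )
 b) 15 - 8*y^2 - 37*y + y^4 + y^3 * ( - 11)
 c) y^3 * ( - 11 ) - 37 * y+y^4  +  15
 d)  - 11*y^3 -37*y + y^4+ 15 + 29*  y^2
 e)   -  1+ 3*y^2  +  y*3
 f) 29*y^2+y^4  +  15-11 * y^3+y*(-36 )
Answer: d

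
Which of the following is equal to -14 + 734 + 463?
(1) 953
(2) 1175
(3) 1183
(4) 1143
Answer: 3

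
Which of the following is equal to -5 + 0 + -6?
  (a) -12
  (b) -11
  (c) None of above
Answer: b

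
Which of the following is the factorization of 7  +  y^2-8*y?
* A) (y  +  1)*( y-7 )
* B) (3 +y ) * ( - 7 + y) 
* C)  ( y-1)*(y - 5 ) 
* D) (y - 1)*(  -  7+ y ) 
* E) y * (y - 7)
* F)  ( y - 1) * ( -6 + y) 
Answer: D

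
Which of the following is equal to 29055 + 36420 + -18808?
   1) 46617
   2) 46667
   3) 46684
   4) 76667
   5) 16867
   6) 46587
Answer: 2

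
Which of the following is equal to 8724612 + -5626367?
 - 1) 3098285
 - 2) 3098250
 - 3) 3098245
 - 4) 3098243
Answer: 3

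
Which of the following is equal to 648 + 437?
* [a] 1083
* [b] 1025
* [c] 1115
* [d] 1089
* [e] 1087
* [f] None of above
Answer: f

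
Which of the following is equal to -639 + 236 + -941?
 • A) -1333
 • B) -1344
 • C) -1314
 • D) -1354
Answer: B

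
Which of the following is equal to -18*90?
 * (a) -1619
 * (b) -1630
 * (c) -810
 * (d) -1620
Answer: d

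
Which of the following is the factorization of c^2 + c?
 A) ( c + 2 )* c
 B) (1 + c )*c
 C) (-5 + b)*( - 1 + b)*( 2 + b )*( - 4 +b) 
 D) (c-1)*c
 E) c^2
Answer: B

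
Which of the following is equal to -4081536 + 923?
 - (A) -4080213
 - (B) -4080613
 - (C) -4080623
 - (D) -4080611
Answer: B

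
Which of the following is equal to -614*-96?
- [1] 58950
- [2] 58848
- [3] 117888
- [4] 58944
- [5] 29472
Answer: 4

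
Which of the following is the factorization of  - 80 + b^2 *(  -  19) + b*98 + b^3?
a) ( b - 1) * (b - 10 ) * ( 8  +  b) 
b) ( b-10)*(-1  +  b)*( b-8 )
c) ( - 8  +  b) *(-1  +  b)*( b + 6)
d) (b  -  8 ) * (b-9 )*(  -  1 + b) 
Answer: b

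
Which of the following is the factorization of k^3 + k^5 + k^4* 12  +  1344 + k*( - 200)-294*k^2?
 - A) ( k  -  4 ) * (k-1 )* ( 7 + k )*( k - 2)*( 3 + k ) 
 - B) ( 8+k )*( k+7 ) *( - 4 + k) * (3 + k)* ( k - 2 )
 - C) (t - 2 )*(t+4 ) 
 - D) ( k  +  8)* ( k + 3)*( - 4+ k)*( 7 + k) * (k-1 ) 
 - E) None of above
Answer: B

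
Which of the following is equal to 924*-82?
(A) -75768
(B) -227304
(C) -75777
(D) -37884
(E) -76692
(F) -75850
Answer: A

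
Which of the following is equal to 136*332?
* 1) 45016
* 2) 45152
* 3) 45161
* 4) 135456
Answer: 2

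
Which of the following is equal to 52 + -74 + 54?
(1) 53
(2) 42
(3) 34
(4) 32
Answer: 4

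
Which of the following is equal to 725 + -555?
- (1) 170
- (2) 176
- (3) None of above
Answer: 1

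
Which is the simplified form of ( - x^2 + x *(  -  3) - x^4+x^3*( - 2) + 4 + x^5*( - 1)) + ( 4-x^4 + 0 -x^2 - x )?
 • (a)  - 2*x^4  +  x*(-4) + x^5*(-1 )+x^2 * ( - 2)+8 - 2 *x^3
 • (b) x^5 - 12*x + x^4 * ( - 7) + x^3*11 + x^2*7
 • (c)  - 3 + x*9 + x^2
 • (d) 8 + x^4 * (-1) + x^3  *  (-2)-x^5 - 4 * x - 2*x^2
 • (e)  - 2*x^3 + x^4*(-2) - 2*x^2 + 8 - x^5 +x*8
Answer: a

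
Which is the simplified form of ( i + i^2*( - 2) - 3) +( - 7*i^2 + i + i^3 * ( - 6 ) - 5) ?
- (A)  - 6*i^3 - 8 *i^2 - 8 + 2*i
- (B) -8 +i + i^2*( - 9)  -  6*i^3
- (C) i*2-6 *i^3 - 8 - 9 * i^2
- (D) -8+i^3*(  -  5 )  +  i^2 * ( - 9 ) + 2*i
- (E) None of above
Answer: C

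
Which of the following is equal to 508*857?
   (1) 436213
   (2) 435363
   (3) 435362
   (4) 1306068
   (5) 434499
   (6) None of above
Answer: 6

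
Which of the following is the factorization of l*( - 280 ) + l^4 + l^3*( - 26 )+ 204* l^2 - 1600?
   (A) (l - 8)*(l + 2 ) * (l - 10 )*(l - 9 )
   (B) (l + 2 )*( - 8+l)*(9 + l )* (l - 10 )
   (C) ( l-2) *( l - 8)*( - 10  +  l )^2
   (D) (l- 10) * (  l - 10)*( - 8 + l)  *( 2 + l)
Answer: D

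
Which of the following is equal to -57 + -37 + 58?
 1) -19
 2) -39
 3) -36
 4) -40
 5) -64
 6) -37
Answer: 3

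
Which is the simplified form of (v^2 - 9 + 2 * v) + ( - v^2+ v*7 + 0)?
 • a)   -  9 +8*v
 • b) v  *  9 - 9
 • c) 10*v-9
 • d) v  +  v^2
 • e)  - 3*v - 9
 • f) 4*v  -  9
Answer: b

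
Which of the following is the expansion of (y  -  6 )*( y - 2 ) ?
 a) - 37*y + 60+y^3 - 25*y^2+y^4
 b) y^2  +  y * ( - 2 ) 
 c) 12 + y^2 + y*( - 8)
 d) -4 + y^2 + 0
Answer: c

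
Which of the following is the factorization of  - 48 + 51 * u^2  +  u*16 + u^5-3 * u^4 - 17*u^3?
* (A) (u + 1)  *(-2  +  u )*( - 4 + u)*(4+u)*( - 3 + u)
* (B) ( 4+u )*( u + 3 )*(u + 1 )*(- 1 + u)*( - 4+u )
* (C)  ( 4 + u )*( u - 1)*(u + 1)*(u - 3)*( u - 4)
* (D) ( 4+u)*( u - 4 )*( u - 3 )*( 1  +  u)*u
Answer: C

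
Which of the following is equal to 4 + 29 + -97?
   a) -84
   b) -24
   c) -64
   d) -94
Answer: c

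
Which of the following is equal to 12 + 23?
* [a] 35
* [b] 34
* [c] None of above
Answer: a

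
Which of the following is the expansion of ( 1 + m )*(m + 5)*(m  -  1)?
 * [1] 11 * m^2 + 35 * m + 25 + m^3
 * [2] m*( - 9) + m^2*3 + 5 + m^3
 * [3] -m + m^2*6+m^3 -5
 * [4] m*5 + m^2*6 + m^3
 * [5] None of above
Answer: 5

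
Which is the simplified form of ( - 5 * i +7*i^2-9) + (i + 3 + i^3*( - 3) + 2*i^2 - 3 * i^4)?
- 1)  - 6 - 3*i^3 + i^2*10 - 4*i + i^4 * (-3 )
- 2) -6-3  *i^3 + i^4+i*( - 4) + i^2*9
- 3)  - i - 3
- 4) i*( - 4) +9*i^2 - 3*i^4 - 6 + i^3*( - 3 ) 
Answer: 4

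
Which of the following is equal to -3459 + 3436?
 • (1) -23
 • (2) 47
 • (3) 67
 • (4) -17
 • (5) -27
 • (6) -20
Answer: 1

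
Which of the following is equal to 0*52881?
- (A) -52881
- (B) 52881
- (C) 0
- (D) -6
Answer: C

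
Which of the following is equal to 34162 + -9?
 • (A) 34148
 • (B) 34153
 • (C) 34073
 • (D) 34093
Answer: B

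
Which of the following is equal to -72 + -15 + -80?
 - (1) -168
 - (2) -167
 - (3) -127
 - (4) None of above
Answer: 2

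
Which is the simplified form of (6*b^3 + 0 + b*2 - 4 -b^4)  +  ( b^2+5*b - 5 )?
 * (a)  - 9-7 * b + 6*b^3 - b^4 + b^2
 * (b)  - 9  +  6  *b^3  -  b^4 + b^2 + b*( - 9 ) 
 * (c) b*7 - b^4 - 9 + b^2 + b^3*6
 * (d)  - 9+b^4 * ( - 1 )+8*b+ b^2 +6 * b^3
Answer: c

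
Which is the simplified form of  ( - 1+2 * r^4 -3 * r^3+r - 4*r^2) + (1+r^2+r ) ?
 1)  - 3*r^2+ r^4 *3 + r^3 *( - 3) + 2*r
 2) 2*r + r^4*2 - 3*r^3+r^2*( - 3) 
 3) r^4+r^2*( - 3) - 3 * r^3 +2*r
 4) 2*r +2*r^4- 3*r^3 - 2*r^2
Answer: 2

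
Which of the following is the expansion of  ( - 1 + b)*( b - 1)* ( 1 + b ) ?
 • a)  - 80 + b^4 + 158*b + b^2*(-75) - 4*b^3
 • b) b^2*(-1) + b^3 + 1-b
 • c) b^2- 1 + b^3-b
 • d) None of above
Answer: b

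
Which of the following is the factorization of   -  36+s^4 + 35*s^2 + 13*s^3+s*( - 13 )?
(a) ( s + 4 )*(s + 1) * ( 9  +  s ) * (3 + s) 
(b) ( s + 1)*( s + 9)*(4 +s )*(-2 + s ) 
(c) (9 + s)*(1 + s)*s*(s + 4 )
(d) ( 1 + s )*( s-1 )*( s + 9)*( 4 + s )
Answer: d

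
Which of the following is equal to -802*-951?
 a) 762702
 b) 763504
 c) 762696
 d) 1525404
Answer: a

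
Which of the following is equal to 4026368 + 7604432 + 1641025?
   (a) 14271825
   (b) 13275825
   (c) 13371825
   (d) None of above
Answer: d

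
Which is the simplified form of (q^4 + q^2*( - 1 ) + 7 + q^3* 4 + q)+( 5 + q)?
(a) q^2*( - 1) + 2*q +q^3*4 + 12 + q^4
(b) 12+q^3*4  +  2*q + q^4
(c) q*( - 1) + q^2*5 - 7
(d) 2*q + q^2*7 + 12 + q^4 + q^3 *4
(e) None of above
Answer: a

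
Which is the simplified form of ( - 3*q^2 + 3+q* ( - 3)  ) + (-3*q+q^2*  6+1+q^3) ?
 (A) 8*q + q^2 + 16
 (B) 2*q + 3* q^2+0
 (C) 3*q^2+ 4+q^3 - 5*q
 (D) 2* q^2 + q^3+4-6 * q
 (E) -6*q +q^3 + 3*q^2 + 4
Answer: E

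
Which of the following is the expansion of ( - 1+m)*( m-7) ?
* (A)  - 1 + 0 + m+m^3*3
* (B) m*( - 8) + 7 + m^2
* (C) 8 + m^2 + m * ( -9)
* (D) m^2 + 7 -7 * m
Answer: B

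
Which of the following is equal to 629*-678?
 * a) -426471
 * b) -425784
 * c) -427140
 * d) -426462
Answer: d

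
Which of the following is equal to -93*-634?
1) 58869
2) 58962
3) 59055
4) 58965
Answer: 2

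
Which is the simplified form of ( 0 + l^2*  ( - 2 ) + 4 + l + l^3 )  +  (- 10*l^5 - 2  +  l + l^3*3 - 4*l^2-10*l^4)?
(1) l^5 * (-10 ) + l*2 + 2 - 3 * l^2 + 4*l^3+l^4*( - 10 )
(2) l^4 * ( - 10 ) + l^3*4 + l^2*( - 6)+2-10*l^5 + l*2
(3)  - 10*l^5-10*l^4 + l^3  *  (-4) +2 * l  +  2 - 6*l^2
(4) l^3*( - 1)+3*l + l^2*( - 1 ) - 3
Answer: 2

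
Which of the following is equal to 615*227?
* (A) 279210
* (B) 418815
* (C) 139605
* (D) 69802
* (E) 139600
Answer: C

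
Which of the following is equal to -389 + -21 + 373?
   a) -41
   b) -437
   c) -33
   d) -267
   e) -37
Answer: e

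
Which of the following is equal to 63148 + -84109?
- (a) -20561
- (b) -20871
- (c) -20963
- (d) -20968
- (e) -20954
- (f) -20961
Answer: f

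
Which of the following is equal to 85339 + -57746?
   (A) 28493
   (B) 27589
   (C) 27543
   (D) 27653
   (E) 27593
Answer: E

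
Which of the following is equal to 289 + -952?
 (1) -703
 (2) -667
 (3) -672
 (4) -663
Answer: 4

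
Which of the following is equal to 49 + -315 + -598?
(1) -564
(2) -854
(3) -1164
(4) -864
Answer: 4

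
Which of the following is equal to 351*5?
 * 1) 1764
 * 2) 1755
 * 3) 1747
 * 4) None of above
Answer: 2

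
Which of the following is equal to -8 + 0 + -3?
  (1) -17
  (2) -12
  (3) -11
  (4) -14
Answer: 3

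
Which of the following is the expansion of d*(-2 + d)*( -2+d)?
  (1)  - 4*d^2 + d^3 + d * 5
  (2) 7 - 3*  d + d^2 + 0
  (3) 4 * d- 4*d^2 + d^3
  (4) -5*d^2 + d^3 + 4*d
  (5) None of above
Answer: 3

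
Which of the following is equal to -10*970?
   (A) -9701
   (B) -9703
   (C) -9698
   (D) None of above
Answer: D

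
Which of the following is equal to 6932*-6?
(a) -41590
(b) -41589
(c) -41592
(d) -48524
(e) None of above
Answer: c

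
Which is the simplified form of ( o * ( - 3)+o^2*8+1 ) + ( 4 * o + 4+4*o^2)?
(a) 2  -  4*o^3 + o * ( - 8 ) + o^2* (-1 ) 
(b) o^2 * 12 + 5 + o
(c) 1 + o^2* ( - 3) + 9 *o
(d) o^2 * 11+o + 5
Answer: b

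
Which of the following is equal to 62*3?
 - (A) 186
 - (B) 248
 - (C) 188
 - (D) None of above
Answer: A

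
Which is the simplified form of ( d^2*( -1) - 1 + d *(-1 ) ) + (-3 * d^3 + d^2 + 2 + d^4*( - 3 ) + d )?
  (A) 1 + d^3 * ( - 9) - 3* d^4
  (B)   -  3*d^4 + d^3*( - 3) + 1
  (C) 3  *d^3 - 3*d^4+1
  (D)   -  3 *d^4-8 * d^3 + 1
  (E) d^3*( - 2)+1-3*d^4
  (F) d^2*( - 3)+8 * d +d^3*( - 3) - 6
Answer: B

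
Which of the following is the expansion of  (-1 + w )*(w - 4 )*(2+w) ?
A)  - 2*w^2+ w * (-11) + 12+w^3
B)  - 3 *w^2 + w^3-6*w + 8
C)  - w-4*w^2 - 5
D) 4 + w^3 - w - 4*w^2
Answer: B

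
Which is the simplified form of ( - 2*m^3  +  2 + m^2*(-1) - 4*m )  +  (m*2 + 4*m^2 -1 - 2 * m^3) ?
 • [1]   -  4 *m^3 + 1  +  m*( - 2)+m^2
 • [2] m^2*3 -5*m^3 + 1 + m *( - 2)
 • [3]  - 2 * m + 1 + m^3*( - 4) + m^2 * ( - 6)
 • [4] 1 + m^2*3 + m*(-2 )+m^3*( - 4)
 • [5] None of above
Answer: 4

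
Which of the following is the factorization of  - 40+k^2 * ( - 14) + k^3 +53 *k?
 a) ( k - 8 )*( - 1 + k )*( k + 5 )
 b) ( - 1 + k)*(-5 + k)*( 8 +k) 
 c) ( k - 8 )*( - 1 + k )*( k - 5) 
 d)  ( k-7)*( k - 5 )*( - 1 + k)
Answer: c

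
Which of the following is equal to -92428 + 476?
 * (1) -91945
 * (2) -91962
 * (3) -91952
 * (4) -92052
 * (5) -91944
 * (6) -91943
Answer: 3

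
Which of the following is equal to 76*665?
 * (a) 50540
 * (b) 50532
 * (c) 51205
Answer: a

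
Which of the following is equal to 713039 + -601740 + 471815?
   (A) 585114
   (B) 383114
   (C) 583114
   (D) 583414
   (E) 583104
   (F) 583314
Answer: C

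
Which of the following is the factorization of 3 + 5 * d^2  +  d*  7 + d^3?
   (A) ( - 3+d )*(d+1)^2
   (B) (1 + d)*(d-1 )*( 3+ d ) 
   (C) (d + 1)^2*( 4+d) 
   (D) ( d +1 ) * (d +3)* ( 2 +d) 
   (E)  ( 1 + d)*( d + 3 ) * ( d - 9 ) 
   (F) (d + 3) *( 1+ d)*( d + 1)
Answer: F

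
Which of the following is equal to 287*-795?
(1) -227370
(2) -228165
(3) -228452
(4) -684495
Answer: 2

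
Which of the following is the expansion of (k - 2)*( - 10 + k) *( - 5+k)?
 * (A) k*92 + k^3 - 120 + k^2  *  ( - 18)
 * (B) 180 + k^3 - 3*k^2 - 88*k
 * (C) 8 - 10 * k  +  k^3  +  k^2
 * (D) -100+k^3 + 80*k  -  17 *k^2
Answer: D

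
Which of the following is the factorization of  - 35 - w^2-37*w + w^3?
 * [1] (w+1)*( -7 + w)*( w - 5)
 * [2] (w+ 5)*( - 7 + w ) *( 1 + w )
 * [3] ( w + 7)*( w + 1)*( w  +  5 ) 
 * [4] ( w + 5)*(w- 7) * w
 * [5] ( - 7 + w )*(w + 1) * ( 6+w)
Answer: 2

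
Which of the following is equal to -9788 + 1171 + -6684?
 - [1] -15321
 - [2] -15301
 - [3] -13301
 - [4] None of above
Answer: 2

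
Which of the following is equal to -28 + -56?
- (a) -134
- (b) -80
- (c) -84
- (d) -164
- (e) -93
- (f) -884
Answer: c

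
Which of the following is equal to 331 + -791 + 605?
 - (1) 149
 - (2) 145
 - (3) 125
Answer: 2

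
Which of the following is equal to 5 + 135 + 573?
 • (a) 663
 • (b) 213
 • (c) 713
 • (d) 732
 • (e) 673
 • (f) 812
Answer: c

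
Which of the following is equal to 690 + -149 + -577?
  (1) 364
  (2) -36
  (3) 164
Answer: 2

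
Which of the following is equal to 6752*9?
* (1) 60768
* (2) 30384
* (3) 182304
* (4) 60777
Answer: 1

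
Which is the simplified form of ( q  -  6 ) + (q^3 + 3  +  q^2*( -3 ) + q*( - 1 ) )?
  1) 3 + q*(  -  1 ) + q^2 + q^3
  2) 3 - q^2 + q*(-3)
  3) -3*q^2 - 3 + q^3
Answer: 3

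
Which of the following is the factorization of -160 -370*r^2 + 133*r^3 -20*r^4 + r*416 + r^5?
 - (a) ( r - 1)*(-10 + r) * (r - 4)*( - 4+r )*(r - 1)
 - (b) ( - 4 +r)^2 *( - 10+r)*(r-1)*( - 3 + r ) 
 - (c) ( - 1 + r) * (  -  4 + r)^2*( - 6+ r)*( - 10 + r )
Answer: a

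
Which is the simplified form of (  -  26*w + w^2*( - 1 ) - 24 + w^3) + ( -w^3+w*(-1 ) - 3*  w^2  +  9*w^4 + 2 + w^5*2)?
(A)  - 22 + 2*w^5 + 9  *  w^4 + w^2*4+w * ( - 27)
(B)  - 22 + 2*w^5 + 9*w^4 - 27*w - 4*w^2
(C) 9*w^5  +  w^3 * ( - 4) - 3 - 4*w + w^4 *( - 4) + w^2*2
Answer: B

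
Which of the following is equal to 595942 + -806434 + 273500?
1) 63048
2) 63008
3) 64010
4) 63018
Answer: 2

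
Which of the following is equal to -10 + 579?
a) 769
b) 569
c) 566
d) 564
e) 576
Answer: b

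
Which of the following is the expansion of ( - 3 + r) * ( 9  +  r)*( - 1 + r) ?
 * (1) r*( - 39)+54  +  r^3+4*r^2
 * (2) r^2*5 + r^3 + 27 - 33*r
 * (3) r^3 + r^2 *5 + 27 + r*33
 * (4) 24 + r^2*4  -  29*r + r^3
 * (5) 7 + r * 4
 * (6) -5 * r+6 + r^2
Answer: 2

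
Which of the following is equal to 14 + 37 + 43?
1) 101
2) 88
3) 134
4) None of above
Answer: 4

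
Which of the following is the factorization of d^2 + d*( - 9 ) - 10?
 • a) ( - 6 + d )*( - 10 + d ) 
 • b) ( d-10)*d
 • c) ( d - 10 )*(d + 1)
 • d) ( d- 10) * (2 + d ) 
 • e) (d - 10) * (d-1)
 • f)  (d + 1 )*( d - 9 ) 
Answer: c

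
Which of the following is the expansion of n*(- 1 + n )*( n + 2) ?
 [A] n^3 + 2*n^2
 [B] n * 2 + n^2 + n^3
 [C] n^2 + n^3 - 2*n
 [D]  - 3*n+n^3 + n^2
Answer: C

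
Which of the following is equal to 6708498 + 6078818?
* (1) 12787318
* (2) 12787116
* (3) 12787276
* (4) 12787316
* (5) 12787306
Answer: 4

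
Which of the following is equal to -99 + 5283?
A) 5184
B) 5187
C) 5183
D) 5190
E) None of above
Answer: A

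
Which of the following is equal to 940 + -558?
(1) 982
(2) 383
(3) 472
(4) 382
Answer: 4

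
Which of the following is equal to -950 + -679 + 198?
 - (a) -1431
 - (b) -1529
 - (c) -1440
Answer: a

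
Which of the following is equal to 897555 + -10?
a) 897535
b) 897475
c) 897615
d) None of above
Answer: d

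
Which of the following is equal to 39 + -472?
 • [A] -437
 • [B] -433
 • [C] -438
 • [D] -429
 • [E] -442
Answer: B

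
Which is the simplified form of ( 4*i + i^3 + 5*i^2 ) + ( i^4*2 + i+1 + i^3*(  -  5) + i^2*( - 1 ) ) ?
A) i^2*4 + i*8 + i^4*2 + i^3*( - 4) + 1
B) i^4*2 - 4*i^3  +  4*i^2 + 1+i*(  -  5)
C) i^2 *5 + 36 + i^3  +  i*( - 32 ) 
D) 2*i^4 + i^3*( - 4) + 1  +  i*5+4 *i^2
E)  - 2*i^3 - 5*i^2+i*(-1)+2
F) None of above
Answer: D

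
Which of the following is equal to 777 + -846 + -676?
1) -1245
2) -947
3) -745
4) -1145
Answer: 3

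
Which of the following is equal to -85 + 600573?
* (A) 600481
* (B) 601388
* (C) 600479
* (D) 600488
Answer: D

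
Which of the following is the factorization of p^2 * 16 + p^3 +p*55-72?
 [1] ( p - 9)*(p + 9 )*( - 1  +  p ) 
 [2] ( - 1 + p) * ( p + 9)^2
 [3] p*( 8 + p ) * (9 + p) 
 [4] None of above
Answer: 4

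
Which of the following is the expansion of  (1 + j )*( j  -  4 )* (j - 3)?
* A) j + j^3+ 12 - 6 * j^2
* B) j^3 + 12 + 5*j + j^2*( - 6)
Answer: B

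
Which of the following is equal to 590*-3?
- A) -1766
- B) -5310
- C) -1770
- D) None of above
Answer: C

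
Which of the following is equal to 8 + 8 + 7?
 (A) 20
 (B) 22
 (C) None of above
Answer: C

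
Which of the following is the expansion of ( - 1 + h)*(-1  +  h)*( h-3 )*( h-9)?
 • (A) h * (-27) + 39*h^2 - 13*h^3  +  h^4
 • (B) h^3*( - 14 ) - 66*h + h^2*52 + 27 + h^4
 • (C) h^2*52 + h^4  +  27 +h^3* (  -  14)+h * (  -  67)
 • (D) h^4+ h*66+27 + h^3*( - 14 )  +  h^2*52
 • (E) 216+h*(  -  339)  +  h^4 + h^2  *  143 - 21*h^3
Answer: B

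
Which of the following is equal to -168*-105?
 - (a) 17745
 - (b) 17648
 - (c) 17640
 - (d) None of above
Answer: c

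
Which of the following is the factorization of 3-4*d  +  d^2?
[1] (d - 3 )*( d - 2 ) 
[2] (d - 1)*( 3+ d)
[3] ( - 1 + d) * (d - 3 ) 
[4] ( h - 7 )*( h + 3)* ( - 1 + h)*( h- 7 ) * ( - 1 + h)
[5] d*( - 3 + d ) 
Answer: 3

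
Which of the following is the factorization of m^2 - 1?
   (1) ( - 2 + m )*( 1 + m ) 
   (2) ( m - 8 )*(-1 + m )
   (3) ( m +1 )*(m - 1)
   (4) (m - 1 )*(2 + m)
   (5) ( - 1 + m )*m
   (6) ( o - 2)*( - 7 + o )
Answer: 3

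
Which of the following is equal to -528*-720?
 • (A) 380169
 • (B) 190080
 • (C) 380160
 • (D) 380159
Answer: C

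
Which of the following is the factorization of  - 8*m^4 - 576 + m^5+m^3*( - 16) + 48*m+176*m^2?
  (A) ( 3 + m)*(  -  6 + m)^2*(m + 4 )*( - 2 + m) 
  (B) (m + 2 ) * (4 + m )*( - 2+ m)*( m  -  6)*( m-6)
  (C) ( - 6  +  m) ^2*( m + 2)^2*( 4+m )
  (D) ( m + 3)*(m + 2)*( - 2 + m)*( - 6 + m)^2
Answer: B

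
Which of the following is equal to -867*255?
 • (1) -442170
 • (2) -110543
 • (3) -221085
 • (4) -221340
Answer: 3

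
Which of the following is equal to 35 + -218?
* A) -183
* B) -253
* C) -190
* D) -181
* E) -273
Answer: A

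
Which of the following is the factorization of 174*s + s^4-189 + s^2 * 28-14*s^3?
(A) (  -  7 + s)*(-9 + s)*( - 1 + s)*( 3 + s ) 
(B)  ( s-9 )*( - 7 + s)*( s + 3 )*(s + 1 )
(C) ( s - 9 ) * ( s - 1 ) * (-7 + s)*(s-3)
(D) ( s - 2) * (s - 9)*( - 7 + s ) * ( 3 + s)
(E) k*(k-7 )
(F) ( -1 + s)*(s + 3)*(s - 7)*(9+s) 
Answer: A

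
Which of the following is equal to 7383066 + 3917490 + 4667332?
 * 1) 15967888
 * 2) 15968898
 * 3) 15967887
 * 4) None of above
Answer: 1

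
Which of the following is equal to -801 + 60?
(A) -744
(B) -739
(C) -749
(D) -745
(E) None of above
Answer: E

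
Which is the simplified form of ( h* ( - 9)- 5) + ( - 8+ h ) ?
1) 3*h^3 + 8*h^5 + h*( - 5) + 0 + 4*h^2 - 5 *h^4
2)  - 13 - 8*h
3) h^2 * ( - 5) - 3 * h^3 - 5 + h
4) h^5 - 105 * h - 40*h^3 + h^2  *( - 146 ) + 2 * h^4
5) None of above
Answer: 2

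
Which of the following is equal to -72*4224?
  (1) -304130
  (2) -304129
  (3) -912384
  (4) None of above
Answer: 4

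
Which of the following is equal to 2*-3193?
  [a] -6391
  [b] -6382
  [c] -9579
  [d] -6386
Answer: d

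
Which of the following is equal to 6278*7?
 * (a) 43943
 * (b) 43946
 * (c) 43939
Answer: b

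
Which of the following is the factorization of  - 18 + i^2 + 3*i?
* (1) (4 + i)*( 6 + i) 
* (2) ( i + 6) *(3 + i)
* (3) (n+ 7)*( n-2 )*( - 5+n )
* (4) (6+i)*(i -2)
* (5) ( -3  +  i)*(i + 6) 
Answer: 5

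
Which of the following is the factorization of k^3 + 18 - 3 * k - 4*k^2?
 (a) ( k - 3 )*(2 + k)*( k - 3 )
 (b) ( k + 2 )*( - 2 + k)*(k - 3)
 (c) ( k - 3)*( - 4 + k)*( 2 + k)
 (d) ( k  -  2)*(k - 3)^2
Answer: a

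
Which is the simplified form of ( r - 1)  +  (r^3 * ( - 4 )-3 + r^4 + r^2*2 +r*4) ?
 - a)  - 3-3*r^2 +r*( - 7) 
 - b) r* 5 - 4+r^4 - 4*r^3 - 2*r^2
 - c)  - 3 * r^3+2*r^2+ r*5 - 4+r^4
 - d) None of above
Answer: d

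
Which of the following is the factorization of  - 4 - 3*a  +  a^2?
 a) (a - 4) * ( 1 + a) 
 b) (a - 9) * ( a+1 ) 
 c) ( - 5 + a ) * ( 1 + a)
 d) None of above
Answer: a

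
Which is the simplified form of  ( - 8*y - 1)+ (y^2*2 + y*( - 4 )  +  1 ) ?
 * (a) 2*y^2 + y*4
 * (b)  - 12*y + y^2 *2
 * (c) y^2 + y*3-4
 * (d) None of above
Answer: b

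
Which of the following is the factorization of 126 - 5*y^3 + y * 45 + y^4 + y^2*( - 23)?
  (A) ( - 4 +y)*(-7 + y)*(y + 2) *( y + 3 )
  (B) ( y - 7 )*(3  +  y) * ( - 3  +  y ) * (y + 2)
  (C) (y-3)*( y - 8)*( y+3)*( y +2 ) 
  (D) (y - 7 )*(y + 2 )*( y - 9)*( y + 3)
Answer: B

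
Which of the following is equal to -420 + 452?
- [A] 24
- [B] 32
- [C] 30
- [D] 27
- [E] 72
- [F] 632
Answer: B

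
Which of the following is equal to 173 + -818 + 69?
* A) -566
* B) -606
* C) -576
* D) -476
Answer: C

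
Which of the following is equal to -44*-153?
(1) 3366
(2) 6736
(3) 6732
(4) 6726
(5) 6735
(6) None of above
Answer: 3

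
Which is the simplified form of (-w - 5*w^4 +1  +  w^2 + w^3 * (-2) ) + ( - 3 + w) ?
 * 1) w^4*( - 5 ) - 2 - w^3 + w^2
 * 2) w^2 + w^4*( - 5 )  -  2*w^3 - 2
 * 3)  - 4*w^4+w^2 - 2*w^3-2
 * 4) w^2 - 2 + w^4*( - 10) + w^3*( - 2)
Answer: 2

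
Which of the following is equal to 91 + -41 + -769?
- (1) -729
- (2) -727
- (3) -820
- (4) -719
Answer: 4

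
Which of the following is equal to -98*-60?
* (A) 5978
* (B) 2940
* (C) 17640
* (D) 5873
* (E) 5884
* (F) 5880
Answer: F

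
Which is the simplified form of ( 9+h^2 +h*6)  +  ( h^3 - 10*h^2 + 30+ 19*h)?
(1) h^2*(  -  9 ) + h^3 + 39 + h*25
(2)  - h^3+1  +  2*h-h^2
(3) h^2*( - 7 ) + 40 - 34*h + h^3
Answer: 1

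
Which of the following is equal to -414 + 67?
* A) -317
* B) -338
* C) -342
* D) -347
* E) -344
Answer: D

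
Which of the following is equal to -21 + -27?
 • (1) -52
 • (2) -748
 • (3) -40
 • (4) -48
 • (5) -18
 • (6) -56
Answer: 4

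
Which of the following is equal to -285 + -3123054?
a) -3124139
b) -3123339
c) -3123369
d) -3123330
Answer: b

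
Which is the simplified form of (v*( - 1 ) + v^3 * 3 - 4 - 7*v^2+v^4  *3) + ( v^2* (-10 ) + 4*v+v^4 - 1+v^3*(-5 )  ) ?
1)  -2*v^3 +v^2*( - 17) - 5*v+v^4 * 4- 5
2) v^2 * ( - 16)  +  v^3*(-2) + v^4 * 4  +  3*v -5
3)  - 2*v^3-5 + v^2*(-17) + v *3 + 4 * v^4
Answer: 3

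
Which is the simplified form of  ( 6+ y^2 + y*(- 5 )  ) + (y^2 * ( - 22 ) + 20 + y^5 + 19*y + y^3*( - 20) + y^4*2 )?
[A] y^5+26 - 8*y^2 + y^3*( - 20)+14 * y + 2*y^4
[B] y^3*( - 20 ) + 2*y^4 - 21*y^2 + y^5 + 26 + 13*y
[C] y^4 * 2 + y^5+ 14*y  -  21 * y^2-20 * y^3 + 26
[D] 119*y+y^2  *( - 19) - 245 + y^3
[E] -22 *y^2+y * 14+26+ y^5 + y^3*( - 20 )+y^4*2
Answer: C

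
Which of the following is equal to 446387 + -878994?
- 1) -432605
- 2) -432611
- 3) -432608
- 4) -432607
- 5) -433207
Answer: 4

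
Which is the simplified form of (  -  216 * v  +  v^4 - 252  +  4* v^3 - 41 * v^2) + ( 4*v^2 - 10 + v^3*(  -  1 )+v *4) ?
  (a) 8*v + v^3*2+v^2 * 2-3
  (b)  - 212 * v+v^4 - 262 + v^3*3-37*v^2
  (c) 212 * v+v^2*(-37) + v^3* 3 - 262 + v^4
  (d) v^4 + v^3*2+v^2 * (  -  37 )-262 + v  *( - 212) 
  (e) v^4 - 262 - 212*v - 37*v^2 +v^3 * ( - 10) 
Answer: b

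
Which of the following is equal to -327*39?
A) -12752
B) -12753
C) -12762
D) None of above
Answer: B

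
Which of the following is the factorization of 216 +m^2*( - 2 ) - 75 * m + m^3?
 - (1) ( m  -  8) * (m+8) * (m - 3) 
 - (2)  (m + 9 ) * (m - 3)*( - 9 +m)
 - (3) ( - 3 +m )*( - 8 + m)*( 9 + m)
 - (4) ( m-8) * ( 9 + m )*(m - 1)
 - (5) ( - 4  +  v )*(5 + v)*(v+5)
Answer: 3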